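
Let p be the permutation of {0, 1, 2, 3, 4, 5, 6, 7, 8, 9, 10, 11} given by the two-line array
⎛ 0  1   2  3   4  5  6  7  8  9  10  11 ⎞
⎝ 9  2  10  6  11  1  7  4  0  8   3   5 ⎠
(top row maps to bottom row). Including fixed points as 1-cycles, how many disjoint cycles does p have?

2

The cycle decomposition is (0 9 8)(1 2 10 3 6 7 4 11 5), which has 2 cycles (counting 1-cycles).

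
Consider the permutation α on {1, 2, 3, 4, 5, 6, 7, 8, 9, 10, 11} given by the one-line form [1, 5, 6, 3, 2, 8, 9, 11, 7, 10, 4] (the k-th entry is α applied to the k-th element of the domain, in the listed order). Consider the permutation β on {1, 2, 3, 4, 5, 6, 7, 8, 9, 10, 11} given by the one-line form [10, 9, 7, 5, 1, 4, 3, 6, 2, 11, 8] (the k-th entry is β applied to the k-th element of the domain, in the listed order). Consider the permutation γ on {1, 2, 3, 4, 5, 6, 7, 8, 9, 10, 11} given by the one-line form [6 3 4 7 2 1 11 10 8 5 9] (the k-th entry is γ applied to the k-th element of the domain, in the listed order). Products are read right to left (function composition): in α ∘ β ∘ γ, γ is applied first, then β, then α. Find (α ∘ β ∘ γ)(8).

4

Apply the permutations in order: γ(8) = 10, then β(10) = 11, then α(11) = 4. So (α ∘ β ∘ γ)(8) = 4.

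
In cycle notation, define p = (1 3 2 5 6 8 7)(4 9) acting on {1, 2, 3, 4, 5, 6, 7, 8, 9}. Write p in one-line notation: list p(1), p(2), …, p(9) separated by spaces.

Image by image: 1↦3, 2↦5, 3↦2, 4↦9, 5↦6, 6↦8, 7↦1, 8↦7, 9↦4.
So the one-line form is 3 5 2 9 6 8 1 7 4.

3 5 2 9 6 8 1 7 4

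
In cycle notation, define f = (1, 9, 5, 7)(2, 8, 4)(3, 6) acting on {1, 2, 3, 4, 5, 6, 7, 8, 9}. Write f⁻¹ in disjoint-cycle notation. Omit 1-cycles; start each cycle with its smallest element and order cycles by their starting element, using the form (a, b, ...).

(1, 7, 5, 9)(2, 4, 8)(3, 6)

The inverse reverses each cycle.
Reversing each cycle of f and rotating so the smallest element leads gives (1, 7, 5, 9)(2, 4, 8)(3, 6).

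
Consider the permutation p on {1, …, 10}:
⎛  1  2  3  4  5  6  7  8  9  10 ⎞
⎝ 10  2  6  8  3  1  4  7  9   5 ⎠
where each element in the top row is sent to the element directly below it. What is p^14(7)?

8

Tracing 7 → 4 → … returns to 7 after 3 steps, so 7 lies in a 3-cycle (4 8 7).
Powers repeat with period 3 on this cycle, and 14 mod 3 = 2, so p^14(7) = p^2(7).
Stepping 2 places around the cycle: 7 → 4 → 8.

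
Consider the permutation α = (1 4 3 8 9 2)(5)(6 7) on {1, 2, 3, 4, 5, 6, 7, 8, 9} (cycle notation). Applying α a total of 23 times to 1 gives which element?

1 lies in the 6-cycle (1 4 3 8 9 2).
Since the cycle has length 6, α^23 acts on it the same as α^5 (23 mod 6 = 5).
Advancing 5 steps from 1: 1 → 4 → 3 → 8 → 9 → 2.

2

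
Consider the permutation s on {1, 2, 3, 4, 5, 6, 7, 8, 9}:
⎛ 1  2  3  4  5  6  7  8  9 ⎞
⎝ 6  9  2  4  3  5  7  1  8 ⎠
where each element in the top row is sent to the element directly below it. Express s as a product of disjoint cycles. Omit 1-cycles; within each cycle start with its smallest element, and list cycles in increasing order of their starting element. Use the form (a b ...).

From 1: 1 → 6 → 5 → 3 → 2 → 9 → 8 → 1, closing the cycle (1 6 5 3 2 9 8).
Repeating from the next unused element and collecting all non-trivial cycles gives (1 6 5 3 2 9 8).

(1 6 5 3 2 9 8)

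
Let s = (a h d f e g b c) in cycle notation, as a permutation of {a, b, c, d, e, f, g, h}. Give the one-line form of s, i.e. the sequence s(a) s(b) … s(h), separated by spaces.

h c a f g e b d

Image by image: a↦h, b↦c, c↦a, d↦f, e↦g, f↦e, g↦b, h↦d.
Listing these in domain order gives h c a f g e b d.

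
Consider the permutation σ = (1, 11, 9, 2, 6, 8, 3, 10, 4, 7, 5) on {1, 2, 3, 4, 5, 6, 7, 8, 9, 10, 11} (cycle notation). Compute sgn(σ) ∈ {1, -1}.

The cycle lengths are 11.
A cycle of length ℓ contributes ℓ−1 transpositions, so σ is a product of 10 transpositions — even.

1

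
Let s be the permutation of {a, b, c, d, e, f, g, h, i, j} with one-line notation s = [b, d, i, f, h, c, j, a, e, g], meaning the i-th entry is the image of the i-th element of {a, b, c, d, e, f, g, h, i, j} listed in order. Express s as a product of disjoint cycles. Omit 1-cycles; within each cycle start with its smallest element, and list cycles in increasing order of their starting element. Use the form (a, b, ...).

Iterating s from a gives a → b → d → f → c → i → e → h → a; that is the 8-cycle (a, b, d, f, c, i, e, h).
Repeating from the next unused element and collecting all non-trivial cycles gives (a, b, d, f, c, i, e, h)(g, j).

(a, b, d, f, c, i, e, h)(g, j)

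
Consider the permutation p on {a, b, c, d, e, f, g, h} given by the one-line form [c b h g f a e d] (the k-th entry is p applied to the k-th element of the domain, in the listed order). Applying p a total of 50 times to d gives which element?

g

Tracing d → g → … returns to d after 7 steps, so d lies in a 7-cycle (a c h d g e f).
Powers repeat with period 7 on this cycle, and 50 mod 7 = 1, so p^50(d) = p^1(d).
Stepping 1 place around the cycle: d → g.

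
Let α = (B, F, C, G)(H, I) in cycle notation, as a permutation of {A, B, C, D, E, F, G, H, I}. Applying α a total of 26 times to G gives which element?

F

G lies in the 4-cycle (B, F, C, G).
Powers repeat with period 4 on this cycle, and 26 mod 4 = 2, so α^26(G) = α^2(G).
Stepping 2 places around the cycle: G → B → F.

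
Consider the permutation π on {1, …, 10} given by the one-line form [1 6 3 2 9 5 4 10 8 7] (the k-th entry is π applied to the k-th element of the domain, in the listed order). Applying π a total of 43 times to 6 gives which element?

8

Tracing 6 → 5 → … returns to 6 after 8 steps, so 6 lies in an 8-cycle (2 6 5 9 8 10 7 4).
Since the cycle has length 8, π^43 acts on it the same as π^3 (43 mod 8 = 3).
Stepping 3 places around the cycle: 6 → 5 → 9 → 8.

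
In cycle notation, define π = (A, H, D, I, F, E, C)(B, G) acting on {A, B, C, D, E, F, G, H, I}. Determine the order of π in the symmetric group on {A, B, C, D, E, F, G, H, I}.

The disjoint cycles have lengths 7, 2.
Since disjoint cycles commute, ord(π) = lcm(7, 2) = 14.

14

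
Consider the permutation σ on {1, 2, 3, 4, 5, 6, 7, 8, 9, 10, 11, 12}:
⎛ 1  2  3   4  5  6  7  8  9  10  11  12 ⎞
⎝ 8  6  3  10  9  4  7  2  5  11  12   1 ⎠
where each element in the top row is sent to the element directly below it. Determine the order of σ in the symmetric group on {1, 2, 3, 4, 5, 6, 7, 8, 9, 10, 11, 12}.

8

Decomposing into disjoint cycles gives cycle lengths 8, 2, 1, 1.
The order of σ is the least common multiple of its cycle lengths: lcm(8, 2) = 8.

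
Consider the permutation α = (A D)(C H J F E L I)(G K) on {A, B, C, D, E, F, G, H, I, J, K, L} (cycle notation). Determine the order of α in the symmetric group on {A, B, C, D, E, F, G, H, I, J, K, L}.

14

The disjoint cycles have lengths 7, 2, 2, 1.
The order of α is the least common multiple of its cycle lengths: lcm(7, 2, 2) = 14.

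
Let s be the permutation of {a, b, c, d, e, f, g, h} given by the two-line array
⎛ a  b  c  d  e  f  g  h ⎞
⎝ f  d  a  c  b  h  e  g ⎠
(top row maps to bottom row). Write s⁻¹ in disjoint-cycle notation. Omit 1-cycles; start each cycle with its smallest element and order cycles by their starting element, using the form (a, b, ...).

First write s in disjoint cycles: (a, f, h, g, e, b, d, c).
Reversing each cycle (and rotating so the smallest element leads) gives s⁻¹ = (a, c, d, b, e, g, h, f).

(a, c, d, b, e, g, h, f)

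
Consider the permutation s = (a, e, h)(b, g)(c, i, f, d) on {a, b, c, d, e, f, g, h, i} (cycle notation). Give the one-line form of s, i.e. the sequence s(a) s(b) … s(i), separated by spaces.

Reading each image from the cycles: a↦e, b↦g, c↦i, d↦c, e↦h, f↦d, g↦b, h↦a, i↦f.
Listing these in domain order gives e g i c h d b a f.

e g i c h d b a f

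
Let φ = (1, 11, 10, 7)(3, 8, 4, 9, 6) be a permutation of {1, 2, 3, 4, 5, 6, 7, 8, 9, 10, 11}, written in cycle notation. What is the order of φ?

The disjoint cycles have lengths 5, 4, 1, 1.
Since disjoint cycles commute, ord(φ) = lcm(5, 4) = 20.

20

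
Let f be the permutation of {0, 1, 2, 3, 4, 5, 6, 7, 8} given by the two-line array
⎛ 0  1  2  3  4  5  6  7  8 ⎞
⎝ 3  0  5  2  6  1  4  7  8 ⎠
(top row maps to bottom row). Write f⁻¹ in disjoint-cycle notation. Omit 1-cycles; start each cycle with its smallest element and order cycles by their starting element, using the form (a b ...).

First write f in disjoint cycles: (0 3 2 5 1)(4 6).
The inverse reverses every cycle; in canonical form, f⁻¹ = (0 1 5 2 3)(4 6).

(0 1 5 2 3)(4 6)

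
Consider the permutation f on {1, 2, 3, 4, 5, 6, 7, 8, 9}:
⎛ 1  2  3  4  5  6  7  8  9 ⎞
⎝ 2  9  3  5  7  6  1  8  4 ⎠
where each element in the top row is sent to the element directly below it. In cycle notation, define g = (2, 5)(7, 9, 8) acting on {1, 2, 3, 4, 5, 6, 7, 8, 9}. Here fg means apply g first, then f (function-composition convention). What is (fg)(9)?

8

g(9) = 8, then f(8) = 8; composing gives (fg)(9) = 8.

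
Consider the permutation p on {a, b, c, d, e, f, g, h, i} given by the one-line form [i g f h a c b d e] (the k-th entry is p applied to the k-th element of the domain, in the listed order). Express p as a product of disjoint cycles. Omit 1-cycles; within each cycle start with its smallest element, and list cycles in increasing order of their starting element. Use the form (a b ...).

(a i e)(b g)(c f)(d h)

Iterating p from a gives a → i → e → a; that is the 3-cycle (a i e).
Continuing from each remaining unvisited element yields (a i e)(b g)(c f)(d h).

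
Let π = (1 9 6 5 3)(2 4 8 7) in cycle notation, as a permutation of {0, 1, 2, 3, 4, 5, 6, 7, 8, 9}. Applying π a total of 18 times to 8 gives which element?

2

8 lies in the 4-cycle (2 4 8 7).
Since the cycle has length 4, π^18 acts on it the same as π^2 (18 mod 4 = 2).
Stepping 2 places around the cycle: 8 → 7 → 2.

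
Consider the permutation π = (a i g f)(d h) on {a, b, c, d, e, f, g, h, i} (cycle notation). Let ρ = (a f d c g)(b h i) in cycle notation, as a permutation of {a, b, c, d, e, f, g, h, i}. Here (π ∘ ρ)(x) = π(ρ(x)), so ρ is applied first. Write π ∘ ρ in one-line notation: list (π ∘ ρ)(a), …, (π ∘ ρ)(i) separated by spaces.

a d f c e h i g b

(π ∘ ρ)(x) = π(ρ(x)). Computing each image: π(ρ(a)) = π(f) = a, π(ρ(b)) = π(h) = d, π(ρ(c)) = π(g) = f, π(ρ(d)) = π(c) = c, π(ρ(e)) = π(e) = e, π(ρ(f)) = π(d) = h, π(ρ(g)) = π(a) = i, π(ρ(h)) = π(i) = g, π(ρ(i)) = π(b) = b.
Hence π ∘ ρ = [a d f c e h i g b].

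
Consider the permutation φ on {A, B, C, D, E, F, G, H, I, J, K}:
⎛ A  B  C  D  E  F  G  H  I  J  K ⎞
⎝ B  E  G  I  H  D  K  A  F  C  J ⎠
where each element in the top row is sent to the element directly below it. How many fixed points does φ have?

No element satisfies φ(x) = x, so there are 0 fixed points.

0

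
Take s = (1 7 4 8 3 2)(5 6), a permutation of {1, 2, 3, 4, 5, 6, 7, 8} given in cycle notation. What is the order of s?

The cycle type of s is (6, 2).
The order of s is the least common multiple of its cycle lengths: lcm(6, 2) = 6.

6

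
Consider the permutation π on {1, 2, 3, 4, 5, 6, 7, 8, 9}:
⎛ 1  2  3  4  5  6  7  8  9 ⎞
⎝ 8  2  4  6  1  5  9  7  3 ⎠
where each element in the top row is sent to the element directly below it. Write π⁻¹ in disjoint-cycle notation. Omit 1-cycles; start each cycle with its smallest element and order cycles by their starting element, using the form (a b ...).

(1 5 6 4 3 9 7 8)

First write π in disjoint cycles: (1 8 7 9 3 4 6 5).
Reversing each cycle (and rotating so the smallest element leads) gives π⁻¹ = (1 5 6 4 3 9 7 8).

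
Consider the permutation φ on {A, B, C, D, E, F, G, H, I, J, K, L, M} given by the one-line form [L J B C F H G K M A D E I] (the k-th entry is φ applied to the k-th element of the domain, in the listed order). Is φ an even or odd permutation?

In disjoint-cycle form the cycle lengths are 10, 2, 1.
A cycle of length ℓ contributes ℓ−1 transpositions, so φ is a product of 9 + 1 = 10 transpositions — even.

even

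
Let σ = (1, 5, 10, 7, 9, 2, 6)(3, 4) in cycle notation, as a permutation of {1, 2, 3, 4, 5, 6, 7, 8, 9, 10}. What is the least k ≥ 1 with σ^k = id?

14

The cycle type of σ is (7, 2, 1).
Since disjoint cycles commute, ord(σ) = lcm(7, 2) = 14.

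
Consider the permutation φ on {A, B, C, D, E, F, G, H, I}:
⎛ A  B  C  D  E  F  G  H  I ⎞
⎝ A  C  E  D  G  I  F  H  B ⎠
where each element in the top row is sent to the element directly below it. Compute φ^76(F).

Tracing F → I → … returns to F after 6 steps, so F lies in a 6-cycle (B, C, E, G, F, I).
On a 6-cycle, φ^6 is the identity, so φ^76 = φ^4 there (76 ≡ 4 mod 6).
Advancing 4 steps from F: F → I → B → C → E.

E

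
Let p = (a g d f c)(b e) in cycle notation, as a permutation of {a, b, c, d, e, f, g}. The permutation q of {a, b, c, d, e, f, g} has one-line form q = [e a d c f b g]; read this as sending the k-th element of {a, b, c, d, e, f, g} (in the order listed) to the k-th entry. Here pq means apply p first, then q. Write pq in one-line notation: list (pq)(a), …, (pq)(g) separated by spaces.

g f e b a d c

(pq)(x) = q(p(x)). Computing each image: q(p(a)) = q(g) = g, q(p(b)) = q(e) = f, q(p(c)) = q(a) = e, q(p(d)) = q(f) = b, q(p(e)) = q(b) = a, q(p(f)) = q(c) = d, q(p(g)) = q(d) = c.
Hence pq = [g f e b a d c].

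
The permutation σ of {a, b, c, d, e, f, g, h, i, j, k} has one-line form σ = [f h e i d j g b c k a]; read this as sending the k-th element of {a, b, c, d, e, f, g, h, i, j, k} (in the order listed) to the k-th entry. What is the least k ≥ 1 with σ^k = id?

The disjoint-cycle form of σ has cycle lengths 4, 4, 2, 1.
The order is lcm(4, 4, 2) = 4.

4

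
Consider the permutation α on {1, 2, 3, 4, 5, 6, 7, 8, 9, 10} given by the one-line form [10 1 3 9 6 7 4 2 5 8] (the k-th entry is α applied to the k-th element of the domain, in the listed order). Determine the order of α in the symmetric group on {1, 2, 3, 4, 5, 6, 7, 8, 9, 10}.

Writing α as disjoint cycles, the cycle lengths are 5, 4, 1.
The order is lcm(5, 4) = 20.

20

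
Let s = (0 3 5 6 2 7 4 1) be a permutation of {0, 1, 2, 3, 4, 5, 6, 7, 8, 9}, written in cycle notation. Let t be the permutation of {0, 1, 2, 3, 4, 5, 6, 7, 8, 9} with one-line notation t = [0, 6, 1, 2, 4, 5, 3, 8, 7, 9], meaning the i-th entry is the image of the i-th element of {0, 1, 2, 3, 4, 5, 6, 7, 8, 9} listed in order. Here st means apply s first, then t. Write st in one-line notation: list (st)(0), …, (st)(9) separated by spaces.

2 0 8 5 6 3 1 4 7 9

(st)(x) = t(s(x)). Computing each image: t(s(0)) = t(3) = 2, t(s(1)) = t(0) = 0, t(s(2)) = t(7) = 8, t(s(3)) = t(5) = 5, t(s(4)) = t(1) = 6, t(s(5)) = t(6) = 3, t(s(6)) = t(2) = 1, t(s(7)) = t(4) = 4, t(s(8)) = t(8) = 7, t(s(9)) = t(9) = 9.
Hence st = [2 0 8 5 6 3 1 4 7 9].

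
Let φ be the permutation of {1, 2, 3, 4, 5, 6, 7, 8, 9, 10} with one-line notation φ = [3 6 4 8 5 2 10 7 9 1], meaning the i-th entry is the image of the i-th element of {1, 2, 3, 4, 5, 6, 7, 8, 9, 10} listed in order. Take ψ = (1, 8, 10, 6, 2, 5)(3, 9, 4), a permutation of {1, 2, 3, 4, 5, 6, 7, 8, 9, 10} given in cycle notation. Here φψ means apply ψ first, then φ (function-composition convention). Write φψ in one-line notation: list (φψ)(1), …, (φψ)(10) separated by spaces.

(φψ)(x) = φ(ψ(x)). Computing each image: φ(ψ(1)) = φ(8) = 7, φ(ψ(2)) = φ(5) = 5, φ(ψ(3)) = φ(9) = 9, φ(ψ(4)) = φ(3) = 4, φ(ψ(5)) = φ(1) = 3, φ(ψ(6)) = φ(2) = 6, φ(ψ(7)) = φ(7) = 10, φ(ψ(8)) = φ(10) = 1, φ(ψ(9)) = φ(4) = 8, φ(ψ(10)) = φ(6) = 2.
Hence φψ = [7 5 9 4 3 6 10 1 8 2].

7 5 9 4 3 6 10 1 8 2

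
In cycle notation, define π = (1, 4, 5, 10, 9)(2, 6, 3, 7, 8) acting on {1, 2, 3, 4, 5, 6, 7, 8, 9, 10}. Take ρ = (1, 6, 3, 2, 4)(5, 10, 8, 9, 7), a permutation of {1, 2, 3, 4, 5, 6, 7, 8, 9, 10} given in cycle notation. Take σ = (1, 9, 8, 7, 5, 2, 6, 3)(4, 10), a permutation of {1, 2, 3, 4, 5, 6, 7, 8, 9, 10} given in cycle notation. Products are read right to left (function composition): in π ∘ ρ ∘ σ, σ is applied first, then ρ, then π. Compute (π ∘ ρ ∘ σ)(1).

Chase 1: σ(1) = 9; ρ(9) = 7; π(7) = 8. Hence (π ∘ ρ ∘ σ)(1) = 8.

8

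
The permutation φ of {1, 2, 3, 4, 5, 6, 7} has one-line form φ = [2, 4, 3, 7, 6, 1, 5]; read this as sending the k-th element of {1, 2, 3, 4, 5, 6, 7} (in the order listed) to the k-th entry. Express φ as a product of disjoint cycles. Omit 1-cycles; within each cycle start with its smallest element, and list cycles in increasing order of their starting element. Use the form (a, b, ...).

Start at 1 and follow images: 1 → 2 → 4 → 7 → 5 → 6 → 1, giving the cycle (1, 2, 4, 7, 5, 6).
Continuing from each remaining unvisited element yields (1, 2, 4, 7, 5, 6).

(1, 2, 4, 7, 5, 6)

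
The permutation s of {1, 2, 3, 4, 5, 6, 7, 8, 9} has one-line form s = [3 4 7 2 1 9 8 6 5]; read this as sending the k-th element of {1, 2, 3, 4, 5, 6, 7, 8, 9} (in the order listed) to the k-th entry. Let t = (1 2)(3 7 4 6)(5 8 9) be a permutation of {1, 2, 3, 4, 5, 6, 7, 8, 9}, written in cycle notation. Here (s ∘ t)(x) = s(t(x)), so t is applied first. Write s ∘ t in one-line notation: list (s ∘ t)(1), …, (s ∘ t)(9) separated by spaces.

4 3 8 9 6 7 2 5 1

For each element, apply t then s: 1 → 2 → 4; 2 → 1 → 3; 3 → 7 → 8; 4 → 6 → 9; 5 → 8 → 6; 6 → 3 → 7; 7 → 4 → 2; 8 → 9 → 5; 9 → 5 → 1.
Collecting the images, s ∘ t = [4 3 8 9 6 7 2 5 1].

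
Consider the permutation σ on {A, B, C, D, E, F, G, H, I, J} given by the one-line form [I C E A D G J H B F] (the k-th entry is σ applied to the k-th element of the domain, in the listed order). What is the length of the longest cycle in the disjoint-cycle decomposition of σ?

Decomposing into disjoint cycles gives (A I B C E D)(F G J); the longest has length 6.

6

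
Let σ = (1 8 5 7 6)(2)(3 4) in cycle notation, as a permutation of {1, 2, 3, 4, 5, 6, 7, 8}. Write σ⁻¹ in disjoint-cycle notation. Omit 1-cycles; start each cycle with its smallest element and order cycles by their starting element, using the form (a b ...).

(1 6 7 5 8)(3 4)

The inverse reverses each cycle.
Reversing each cycle of σ and rotating so the smallest element leads gives (1 6 7 5 8)(3 4).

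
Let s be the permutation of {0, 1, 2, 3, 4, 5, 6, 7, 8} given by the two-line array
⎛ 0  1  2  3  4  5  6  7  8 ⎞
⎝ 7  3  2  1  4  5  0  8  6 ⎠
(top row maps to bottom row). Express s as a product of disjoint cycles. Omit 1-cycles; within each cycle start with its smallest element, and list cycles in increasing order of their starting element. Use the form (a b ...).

Iterating s from 0 gives 0 → 7 → 8 → 6 → 0; that is the 4-cycle (0 7 8 6).
Continuing from each remaining unvisited element yields (0 7 8 6)(1 3).

(0 7 8 6)(1 3)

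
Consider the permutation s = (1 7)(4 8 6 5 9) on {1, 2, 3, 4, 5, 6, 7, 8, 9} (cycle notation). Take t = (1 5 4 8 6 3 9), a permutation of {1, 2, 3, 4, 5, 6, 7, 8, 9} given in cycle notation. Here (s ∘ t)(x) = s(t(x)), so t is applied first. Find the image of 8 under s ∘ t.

t(8) = 6, then s(6) = 5; composing gives (s ∘ t)(8) = 5.

5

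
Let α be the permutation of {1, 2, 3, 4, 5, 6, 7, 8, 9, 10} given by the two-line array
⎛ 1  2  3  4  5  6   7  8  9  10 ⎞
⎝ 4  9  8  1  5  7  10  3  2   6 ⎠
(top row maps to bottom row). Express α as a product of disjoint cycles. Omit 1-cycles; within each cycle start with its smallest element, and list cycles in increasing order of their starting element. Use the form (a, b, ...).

Iterating α from 1 gives 1 → 4 → 1; that is the 2-cycle (1, 4).
Repeating from the next unused element and collecting all non-trivial cycles gives (1, 4)(2, 9)(3, 8)(6, 7, 10).

(1, 4)(2, 9)(3, 8)(6, 7, 10)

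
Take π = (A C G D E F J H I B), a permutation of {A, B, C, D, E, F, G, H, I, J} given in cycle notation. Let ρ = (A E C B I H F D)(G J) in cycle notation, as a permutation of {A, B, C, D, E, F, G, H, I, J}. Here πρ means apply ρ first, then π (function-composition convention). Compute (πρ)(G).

(πρ)(G) = π(ρ(G)). ρ(G) = J, then π(J) = H. So (πρ)(G) = H.

H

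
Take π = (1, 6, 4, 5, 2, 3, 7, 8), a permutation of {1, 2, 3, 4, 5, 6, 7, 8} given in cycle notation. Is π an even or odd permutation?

The cycle lengths are 8.
A cycle of length ℓ contributes ℓ−1 transpositions, so π is a product of 7 transpositions — odd.

odd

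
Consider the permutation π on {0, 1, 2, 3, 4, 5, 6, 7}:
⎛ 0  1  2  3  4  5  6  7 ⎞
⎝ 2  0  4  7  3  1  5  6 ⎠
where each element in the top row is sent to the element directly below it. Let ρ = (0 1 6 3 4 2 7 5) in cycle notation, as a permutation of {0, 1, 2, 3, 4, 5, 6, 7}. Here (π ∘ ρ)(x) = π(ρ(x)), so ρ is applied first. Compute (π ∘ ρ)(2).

6

(π ∘ ρ)(2) = π(ρ(2)). ρ(2) = 7, then π(7) = 6. So (π ∘ ρ)(2) = 6.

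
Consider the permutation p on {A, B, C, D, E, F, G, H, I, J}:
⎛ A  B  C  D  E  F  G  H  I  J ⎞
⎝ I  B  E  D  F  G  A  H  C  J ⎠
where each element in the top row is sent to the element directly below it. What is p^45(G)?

C

Tracing G → A → … returns to G after 6 steps, so G lies in a 6-cycle (A, I, C, E, F, G).
Since the cycle has length 6, p^45 acts on it the same as p^3 (45 mod 6 = 3).
Advancing 3 steps from G: G → A → I → C.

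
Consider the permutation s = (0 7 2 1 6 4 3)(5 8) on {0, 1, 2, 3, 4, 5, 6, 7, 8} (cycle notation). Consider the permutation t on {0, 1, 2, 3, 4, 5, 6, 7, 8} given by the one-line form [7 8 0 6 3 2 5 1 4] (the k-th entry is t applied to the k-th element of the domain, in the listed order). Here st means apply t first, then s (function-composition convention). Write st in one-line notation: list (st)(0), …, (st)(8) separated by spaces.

2 5 7 4 0 1 8 6 3

For each element, apply t then s: 0 → 7 → 2; 1 → 8 → 5; 2 → 0 → 7; 3 → 6 → 4; 4 → 3 → 0; 5 → 2 → 1; 6 → 5 → 8; 7 → 1 → 6; 8 → 4 → 3.
Collecting the images, st = [2 5 7 4 0 1 8 6 3].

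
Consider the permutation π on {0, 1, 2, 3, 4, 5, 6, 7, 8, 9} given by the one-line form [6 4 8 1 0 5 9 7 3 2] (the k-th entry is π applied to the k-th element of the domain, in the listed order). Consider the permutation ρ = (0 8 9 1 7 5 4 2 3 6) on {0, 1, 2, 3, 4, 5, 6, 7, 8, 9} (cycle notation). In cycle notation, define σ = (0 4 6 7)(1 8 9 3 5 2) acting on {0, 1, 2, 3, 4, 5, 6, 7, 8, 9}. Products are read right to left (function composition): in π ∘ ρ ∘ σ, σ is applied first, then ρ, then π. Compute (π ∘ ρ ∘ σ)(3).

0

Chase 3: σ(3) = 5; ρ(5) = 4; π(4) = 0. Hence (π ∘ ρ ∘ σ)(3) = 0.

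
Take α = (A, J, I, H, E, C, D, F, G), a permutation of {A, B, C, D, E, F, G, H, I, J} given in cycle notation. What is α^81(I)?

I

I lies in the 9-cycle (A, J, I, H, E, C, D, F, G).
Since the cycle has length 9, α^81 acts on it the same as α^0 (81 mod 9 = 0).
So α^81(I) = I.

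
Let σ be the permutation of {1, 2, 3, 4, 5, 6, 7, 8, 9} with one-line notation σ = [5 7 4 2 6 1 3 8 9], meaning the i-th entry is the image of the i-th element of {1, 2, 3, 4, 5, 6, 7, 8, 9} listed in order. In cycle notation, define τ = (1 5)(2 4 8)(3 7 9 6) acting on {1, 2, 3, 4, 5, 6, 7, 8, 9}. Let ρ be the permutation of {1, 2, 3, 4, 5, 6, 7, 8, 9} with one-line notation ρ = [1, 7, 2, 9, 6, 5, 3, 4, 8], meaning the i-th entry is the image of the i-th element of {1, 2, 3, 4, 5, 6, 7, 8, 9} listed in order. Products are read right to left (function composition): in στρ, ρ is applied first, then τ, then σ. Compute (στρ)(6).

(στρ)(6) = σ(τ(ρ(6))). ρ(6) = 5, then τ(5) = 1, then σ(1) = 5, so the result is 5.

5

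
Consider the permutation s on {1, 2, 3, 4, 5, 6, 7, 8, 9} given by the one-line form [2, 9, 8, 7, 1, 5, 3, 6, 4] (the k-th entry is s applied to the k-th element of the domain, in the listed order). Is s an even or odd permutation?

In disjoint-cycle form the cycle lengths are 9.
A cycle of length ℓ contributes ℓ−1 transpositions, so s is a product of 8 transpositions — even.

even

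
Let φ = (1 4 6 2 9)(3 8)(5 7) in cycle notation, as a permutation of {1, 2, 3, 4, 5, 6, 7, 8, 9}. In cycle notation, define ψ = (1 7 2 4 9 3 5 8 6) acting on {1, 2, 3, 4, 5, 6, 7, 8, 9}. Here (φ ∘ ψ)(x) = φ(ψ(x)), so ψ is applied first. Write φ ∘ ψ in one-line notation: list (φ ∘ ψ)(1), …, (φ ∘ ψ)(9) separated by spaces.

Chase each element through ψ then φ: 1 → 7 → 5; 2 → 4 → 6; 3 → 5 → 7; 4 → 9 → 1; 5 → 8 → 3; 6 → 1 → 4; 7 → 2 → 9; 8 → 6 → 2; 9 → 3 → 8.
Collecting the images, φ ∘ ψ = [5 6 7 1 3 4 9 2 8].

5 6 7 1 3 4 9 2 8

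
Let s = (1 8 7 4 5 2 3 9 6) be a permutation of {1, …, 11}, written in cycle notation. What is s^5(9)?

4

9 lies in the 9-cycle (1 8 7 4 5 2 3 9 6).
Advancing 5 steps from 9: 9 → 6 → 1 → 8 → 7 → 4.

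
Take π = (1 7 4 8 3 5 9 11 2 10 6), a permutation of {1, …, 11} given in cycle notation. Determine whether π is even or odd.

even

The cycle lengths are 11.
A cycle is odd iff its length is even; π has 0 even-length cycles, so sgn(π) = (−1)^0 and π is even.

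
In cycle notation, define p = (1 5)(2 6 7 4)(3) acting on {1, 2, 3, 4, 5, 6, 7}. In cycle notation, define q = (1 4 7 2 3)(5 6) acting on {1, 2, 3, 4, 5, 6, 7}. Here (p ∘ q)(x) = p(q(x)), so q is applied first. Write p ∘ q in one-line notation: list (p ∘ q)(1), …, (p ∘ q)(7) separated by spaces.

Chase each element through q then p: 1 → 4 → 2; 2 → 3 → 3; 3 → 1 → 5; 4 → 7 → 4; 5 → 6 → 7; 6 → 5 → 1; 7 → 2 → 6.
Collecting the images, p ∘ q = [2 3 5 4 7 1 6].

2 3 5 4 7 1 6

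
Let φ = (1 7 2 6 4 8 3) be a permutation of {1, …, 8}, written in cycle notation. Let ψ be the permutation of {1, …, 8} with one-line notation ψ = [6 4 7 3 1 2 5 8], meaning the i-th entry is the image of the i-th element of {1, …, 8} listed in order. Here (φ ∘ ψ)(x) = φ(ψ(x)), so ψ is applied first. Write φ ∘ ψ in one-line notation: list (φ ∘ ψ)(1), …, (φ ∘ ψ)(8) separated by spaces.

4 8 2 1 7 6 5 3

Chase each element through ψ then φ: 1 → 6 → 4; 2 → 4 → 8; 3 → 7 → 2; 4 → 3 → 1; 5 → 1 → 7; 6 → 2 → 6; 7 → 5 → 5; 8 → 8 → 3.
Collecting the images, φ ∘ ψ = [4 8 2 1 7 6 5 3].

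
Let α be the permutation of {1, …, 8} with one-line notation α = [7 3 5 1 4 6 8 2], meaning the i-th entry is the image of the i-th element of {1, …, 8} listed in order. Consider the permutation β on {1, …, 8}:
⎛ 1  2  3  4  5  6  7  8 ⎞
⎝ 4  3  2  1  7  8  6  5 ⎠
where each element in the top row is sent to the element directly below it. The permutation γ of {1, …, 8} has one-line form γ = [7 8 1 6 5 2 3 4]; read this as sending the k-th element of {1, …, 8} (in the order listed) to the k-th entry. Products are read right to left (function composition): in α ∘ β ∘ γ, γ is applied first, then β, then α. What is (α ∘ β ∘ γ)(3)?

(α ∘ β ∘ γ)(3) = α(β(γ(3))). γ(3) = 1, then β(1) = 4, then α(4) = 1, so the result is 1.

1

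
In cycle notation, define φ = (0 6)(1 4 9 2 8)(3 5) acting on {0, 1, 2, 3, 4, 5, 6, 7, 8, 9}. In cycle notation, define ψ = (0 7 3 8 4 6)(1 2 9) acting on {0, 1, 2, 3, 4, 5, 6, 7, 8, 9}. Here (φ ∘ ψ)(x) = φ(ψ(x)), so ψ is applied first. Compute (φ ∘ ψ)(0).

First apply ψ: ψ(0) = 7, then φ(7) = 7. Thus (φ ∘ ψ)(0) = 7.

7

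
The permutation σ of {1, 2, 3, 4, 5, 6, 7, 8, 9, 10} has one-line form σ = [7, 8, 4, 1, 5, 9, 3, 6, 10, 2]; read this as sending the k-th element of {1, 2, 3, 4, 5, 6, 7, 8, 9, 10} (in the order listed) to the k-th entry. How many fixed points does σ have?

The fixed points (elements with σ(x) = x) are {5}, so there is 1.

1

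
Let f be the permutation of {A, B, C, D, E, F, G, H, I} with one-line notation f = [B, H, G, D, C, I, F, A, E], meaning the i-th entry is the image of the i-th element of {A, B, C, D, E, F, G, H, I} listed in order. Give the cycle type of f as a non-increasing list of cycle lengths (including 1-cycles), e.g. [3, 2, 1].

The disjoint cycles are (A B H)(C G F I E)(D), with lengths 5, 3, 1 in non-increasing order.

[5, 3, 1]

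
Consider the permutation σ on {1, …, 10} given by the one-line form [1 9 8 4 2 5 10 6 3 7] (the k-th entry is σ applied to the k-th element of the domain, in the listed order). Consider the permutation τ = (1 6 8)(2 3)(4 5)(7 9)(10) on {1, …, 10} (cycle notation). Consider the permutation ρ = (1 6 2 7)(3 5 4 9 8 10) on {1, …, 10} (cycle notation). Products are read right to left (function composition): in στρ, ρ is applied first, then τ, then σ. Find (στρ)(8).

7

(στρ)(8) = σ(τ(ρ(8))). ρ(8) = 10, then τ(10) = 10, then σ(10) = 7, so the result is 7.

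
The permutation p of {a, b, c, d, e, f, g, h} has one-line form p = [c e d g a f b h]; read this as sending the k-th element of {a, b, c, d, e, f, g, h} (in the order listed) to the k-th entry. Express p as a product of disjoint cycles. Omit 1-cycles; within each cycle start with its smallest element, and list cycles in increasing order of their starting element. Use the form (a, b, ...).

(a, c, d, g, b, e)

From a: a → c → d → g → b → e → a, closing the cycle (a, c, d, g, b, e).
Continuing from each remaining unvisited element yields (a, c, d, g, b, e).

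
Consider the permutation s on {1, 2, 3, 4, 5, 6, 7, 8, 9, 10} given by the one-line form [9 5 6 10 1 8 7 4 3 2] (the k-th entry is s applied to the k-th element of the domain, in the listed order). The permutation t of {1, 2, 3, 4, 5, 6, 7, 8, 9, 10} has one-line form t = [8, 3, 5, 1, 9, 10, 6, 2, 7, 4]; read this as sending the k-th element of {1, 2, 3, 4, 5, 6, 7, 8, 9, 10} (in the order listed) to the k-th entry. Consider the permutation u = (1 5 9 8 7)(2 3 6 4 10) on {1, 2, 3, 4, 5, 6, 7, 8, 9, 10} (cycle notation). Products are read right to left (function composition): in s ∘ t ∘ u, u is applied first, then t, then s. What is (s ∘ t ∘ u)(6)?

9

Apply the permutations in order: u(6) = 4, then t(4) = 1, then s(1) = 9. So (s ∘ t ∘ u)(6) = 9.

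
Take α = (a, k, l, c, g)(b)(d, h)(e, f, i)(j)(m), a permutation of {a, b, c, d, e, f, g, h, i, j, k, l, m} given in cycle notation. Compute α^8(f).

e

f lies in the 3-cycle (e, f, i).
Since the cycle has length 3, α^8 acts on it the same as α^2 (8 mod 3 = 2).
Stepping 2 places around the cycle: f → i → e.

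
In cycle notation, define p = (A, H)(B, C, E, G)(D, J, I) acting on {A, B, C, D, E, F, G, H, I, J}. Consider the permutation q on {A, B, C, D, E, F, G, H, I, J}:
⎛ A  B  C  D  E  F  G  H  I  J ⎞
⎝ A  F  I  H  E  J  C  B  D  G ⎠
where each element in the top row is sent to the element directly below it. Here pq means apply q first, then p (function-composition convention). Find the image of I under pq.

J

First apply q: q(I) = D, then p(D) = J. Thus (pq)(I) = J.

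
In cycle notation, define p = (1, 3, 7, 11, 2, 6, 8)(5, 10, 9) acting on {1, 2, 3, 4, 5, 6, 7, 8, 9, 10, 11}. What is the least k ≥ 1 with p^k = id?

The disjoint cycles have lengths 7, 3, 1.
Since disjoint cycles commute, ord(p) = lcm(7, 3) = 21.

21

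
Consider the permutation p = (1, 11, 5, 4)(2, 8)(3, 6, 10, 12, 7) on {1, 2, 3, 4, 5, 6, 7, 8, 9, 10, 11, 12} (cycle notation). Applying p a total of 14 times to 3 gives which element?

3 lies in the 5-cycle (3, 6, 10, 12, 7).
On a 5-cycle, p^5 is the identity, so p^14 = p^4 there (14 ≡ 4 mod 5).
Advancing 4 steps from 3: 3 → 6 → 10 → 12 → 7.

7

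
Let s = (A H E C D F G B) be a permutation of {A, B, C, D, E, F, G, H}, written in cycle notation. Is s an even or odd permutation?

The cycle lengths are 8.
A cycle is odd iff its length is even; s has 1 even-length cycle, so sgn(s) = (−1)^1 and s is odd.

odd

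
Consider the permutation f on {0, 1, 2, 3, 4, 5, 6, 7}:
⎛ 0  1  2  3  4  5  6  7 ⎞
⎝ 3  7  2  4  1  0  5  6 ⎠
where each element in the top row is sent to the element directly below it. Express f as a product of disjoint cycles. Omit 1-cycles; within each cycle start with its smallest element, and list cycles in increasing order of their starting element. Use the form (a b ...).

(0 3 4 1 7 6 5)

Iterating f from 0 gives 0 → 3 → 4 → 1 → 7 → 6 → 5 → 0; that is the 7-cycle (0 3 4 1 7 6 5).
Continuing from each remaining unvisited element yields (0 3 4 1 7 6 5).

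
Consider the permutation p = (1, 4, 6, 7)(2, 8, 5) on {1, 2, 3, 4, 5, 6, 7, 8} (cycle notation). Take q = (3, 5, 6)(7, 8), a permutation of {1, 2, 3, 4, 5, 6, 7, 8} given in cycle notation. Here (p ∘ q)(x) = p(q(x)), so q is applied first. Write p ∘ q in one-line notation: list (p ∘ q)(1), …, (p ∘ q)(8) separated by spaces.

(p ∘ q)(x) = p(q(x)). Computing each image: p(q(1)) = p(1) = 4, p(q(2)) = p(2) = 8, p(q(3)) = p(5) = 2, p(q(4)) = p(4) = 6, p(q(5)) = p(6) = 7, p(q(6)) = p(3) = 3, p(q(7)) = p(8) = 5, p(q(8)) = p(7) = 1.
Hence p ∘ q = [4 8 2 6 7 3 5 1].

4 8 2 6 7 3 5 1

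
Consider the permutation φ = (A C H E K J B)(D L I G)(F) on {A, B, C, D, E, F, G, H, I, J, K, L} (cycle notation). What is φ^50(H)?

E

H lies in the 7-cycle (A C H E K J B).
On a 7-cycle, φ^7 is the identity, so φ^50 = φ^1 there (50 ≡ 1 mod 7).
Stepping 1 place around the cycle: H → E.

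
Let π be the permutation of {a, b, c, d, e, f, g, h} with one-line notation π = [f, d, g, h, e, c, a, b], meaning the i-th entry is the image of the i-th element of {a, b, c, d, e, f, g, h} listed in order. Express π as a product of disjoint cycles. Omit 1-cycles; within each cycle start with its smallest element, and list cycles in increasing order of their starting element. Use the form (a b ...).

Start at a and follow images: a → f → c → g → a, giving the cycle (a f c g).
Continuing from each remaining unvisited element yields (a f c g)(b d h).

(a f c g)(b d h)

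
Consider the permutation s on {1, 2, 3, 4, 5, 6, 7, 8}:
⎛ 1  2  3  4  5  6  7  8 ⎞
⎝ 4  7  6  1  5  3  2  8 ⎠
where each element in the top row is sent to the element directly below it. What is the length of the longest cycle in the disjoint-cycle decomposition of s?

Decomposing into disjoint cycles gives (1, 4)(2, 7)(3, 6); the longest has length 2.

2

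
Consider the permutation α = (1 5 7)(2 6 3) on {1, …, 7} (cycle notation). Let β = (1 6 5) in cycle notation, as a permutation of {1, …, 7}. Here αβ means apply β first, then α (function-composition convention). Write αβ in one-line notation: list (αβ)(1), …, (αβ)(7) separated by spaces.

(αβ)(x) = α(β(x)). Computing each image: α(β(1)) = α(6) = 3, α(β(2)) = α(2) = 6, α(β(3)) = α(3) = 2, α(β(4)) = α(4) = 4, α(β(5)) = α(1) = 5, α(β(6)) = α(5) = 7, α(β(7)) = α(7) = 1.
Hence αβ = [3 6 2 4 5 7 1].

3 6 2 4 5 7 1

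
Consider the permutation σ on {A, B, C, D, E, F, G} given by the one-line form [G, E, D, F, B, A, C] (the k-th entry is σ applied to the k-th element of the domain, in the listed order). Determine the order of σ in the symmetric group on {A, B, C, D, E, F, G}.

The disjoint-cycle form of σ has cycle lengths 5, 2.
Since disjoint cycles commute, ord(σ) = lcm(5, 2) = 10.

10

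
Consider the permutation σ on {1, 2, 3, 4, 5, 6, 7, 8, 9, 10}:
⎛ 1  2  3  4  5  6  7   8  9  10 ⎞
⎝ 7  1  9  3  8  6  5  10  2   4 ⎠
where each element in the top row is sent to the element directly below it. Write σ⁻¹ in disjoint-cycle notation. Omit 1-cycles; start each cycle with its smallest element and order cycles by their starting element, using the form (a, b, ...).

(1, 2, 9, 3, 4, 10, 8, 5, 7)

First write σ in disjoint cycles: (1, 7, 5, 8, 10, 4, 3, 9, 2).
The inverse reverses every cycle; in canonical form, σ⁻¹ = (1, 2, 9, 3, 4, 10, 8, 5, 7).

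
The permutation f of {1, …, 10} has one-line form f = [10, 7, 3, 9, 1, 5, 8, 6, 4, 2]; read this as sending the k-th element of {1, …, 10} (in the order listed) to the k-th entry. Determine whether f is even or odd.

In disjoint-cycle form the cycle lengths are 7, 2, 1.
A cycle is odd iff its length is even; f has 1 even-length cycle, so sgn(f) = (−1)^1 and f is odd.

odd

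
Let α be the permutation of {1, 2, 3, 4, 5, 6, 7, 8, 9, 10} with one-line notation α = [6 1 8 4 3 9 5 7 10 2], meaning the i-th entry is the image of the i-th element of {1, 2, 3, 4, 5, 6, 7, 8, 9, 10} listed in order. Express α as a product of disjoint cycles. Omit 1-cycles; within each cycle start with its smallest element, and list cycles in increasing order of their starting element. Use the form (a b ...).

(1 6 9 10 2)(3 8 7 5)

From 1: 1 → 6 → 9 → 10 → 2 → 1, closing the cycle (1 6 9 10 2).
Repeating from the next unused element and collecting all non-trivial cycles gives (1 6 9 10 2)(3 8 7 5).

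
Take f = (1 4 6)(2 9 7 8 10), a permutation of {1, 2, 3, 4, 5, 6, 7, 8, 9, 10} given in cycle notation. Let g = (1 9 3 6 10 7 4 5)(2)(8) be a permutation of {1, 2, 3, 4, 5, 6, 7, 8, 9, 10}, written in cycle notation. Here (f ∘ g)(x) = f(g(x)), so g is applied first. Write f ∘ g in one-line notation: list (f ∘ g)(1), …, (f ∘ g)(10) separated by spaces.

7 9 1 5 4 2 6 10 3 8

(f ∘ g)(x) = f(g(x)). Computing each image: f(g(1)) = f(9) = 7, f(g(2)) = f(2) = 9, f(g(3)) = f(6) = 1, f(g(4)) = f(5) = 5, f(g(5)) = f(1) = 4, f(g(6)) = f(10) = 2, f(g(7)) = f(4) = 6, f(g(8)) = f(8) = 10, f(g(9)) = f(3) = 3, f(g(10)) = f(7) = 8.
Hence f ∘ g = [7 9 1 5 4 2 6 10 3 8].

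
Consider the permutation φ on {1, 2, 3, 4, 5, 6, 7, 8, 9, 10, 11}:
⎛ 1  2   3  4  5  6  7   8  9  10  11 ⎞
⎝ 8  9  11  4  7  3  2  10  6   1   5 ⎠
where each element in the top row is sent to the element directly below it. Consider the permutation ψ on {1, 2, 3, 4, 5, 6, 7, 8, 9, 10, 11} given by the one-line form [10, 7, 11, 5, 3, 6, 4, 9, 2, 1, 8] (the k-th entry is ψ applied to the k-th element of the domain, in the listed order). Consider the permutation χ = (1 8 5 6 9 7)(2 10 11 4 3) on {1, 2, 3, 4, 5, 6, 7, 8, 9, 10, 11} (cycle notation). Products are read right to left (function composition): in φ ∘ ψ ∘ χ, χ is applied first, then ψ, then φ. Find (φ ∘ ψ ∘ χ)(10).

10

Chase 10: χ(10) = 11; ψ(11) = 8; φ(8) = 10. Hence (φ ∘ ψ ∘ χ)(10) = 10.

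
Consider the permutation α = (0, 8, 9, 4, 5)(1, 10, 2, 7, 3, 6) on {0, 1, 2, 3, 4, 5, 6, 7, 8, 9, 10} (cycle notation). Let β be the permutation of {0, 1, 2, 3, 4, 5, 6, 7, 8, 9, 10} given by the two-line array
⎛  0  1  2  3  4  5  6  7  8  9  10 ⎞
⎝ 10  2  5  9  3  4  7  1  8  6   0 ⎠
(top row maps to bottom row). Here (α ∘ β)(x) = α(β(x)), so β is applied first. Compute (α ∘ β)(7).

10

(α ∘ β)(7) = α(β(7)). β(7) = 1, then α(1) = 10. So (α ∘ β)(7) = 10.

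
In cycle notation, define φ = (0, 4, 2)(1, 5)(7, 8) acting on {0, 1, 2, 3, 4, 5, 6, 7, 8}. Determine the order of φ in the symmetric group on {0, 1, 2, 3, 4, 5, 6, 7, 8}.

The disjoint cycles have lengths 3, 2, 2, 1, 1.
The order is lcm(3, 2, 2) = 6.

6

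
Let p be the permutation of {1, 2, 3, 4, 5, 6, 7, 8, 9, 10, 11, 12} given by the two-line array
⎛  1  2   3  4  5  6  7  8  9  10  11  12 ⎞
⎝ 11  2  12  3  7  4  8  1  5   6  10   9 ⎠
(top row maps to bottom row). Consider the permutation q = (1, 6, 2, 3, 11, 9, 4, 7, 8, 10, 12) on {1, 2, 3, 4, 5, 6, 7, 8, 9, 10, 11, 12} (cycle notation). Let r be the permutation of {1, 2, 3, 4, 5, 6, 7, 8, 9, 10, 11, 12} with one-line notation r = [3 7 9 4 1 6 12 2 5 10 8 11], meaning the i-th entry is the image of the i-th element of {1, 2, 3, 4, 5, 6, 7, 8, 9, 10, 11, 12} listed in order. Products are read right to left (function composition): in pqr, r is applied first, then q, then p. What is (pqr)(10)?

9

Chase 10: r(10) = 10; q(10) = 12; p(12) = 9. Hence (pqr)(10) = 9.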